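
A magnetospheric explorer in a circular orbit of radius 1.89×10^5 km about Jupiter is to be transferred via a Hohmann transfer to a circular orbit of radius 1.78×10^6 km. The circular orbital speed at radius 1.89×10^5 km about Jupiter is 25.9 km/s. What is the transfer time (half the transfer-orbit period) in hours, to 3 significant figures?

t = 75.7 hours

From the circular-orbit relation v² = μ/r at r = 1.89×10^5 km: μ = v²r = (25.9)² × 1.89×10^5 = 1.26783×10^8 km³/s².
Semi-major axis of the transfer orbit: a_t = (1.890×10^5 + 1.780×10^6)/2 = 9.845×10^5 km.
Transfer time t = π√(a_t³/μ) = π√((9.845×10^5)³ / 1.26783×10^8) = 2.725×10^5 s.
Converting: 2.725×10^5 s ÷ 3600 s/hour = 75.7 hours.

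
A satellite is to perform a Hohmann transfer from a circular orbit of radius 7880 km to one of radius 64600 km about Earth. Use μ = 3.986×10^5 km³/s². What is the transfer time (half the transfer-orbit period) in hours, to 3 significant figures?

t = 9.54 hours

Transfer-ellipse semi-major axis a_t = (r₁ + r₂)/2 = (7880 + 64600)/2 = 36240 km.
Half the transfer-orbit period gives t = π√(a_t³/μ) = 34330 s.
Converting: 34330 s ÷ 3600 s/hour = 9.54 hours.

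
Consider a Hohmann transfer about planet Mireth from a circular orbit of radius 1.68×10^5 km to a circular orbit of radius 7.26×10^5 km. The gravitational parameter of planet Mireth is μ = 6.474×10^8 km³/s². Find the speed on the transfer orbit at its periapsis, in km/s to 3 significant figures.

The Hohmann ellipse has a_t = (r₁ + r₂)/2 = 4.470×10^5 km.
The periapsis of the transfer ellipse is at r = 1.680×10^5 km.
Vis-viva: v = √[μ(2/r − 1/a_t)] = √[6.474×10^8 × (2/1.680×10^5 − 1/4.470×10^5)] = 79.11 km/s.

v = 79.1 km/s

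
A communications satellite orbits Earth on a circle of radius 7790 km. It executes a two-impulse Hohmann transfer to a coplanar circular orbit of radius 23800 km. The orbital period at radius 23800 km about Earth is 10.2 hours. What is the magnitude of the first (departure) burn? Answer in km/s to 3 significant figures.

Δv₁ = 1.62 km/s

From Kepler's third law T² = 4π²r³/μ at r = 23800 km, T = 10.2 hours = 10.2 × 3600 s = 36720 s: μ = 4π²r³/T² = 3.94716×10^5 km³/s².
Transfer-ellipse semi-major axis a_t = (r₁ + r₂)/2 = (7790 + 23800)/2 = 15795 km.
Circular speed at r = 7790 km: v_c = √(μ/r) = 7.118 km/s.
Vis-viva on the transfer ellipse at r = 7790 km gives v_t = √[μ(2/r − 1/a_t)] = 8.738 km/s.
Δv₁ = |v_t − v_c| = |8.738 − 7.118| = 1.620 km/s.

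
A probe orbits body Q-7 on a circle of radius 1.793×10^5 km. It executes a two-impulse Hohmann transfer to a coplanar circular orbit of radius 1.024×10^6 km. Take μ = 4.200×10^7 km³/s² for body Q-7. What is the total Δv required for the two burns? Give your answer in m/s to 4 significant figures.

The Hohmann ellipse has a_t = (r₁ + r₂)/2 = 6.0165×10^5 km.
At r₁ the circular-orbit speed is v₁ = √(μ/r₁) = 15.305 km/s.
Transfer-orbit speed at r₁ (v² = μ(2/r − 1/a)): v_p = √[μ(2/r₁ − 1/a_t)] = 19.967 km/s.
First burn Δv₁ = |v_p − v₁| = 4.662 km/s.
At r₂, v₂ = √(μ/r₂) = 6.404 km/s.
Transfer-orbit speed at r₂: v_a = √[μ(2/r₂ − 1/a_t)] = 3.496 km/s.
Second burn Δv₂ = |v₂ − v_a| = 2.908 km/s.
Total Δv = Δv₁ + Δv₂ = 7.570 km/s.

Δv = 7570 m/s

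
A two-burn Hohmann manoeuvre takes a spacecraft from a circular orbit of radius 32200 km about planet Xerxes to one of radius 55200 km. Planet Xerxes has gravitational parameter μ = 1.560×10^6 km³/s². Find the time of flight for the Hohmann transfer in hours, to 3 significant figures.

Transfer-ellipse semi-major axis a_t = (r₁ + r₂)/2 = (32200 + 55200)/2 = 43700 km.
Half the transfer-orbit period gives t = π√(a_t³/μ) = 22980 s.
Converting: 22980 s ÷ 3600 s/hour = 6.38 hours.

t = 6.38 hours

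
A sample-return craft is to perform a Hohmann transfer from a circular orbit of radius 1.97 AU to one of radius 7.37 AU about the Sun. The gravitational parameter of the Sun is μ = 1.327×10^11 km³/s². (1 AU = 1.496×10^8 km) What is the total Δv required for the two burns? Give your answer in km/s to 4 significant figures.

In km: r₁ = 1.97 × 1.496×10^8 = 2.94712×10^8 km; r₂ = 7.37 × 1.496×10^8 = 1.102552×10^9 km.
The Hohmann ellipse has a_t = (r₁ + r₂)/2 = 6.98632×10^8 km.
Circular speed at r₁: v₁ = √(μ/r₁) = √(1.327×10^11/2.94712×10^8) = 21.21957 km/s.
On the transfer ellipse at r₁, vis-viva gives v_p = √[μ(2/r₁ − 1/a_t)] = 26.65704 km/s.
First burn Δv₁ = |v_p − v₁| = 5.4375 km/s.
At r₂, v₂ = √(μ/r₂) = 10.9707 km/s.
Transfer-orbit speed at r₂: v_a = √[μ(2/r₂ − 1/a_t)] = 7.12542 km/s.
Second burn Δv₂ = |v₂ − v_a| = 3.8453 km/s.
Total Δv = Δv₁ + Δv₂ = 9.283 km/s.

Δv = 9.283 km/s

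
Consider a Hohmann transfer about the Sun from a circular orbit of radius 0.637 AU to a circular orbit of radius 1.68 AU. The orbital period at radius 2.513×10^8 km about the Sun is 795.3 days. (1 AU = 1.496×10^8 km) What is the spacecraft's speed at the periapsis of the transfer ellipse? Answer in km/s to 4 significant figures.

From Kepler's third law T² = 4π²r³/μ at r = 2.513×10^8 km, T = 795.3 days = 795.3 × 86400 s = 6.871392×10^7 s: μ = 4π²r³/T² = 1.32693×10^11 km³/s².
In km: r₁ = 0.637 × 1.496×10^8 = 9.52952×10^7 km; r₂ = 1.68 × 1.496×10^8 = 2.51328×10^8 km.
The Hohmann ellipse has a_t = (r₁ + r₂)/2 = 1.733116×10^8 km.
The periapsis of the transfer ellipse is at r = 9.52952×10^7 km.
From the vis-viva equation, v = √[μ(2/r − 1/a_t)] = 44.94 km/s.

v = 44.94 km/s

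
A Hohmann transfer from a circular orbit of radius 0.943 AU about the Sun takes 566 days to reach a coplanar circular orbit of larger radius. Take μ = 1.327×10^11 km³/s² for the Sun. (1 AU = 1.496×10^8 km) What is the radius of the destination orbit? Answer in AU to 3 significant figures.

In km: r₁ = 0.943 × 1.496×10^8 = 1.410728×10^8 km.
Transfer time t = 566 days = 4.89024×10^7 s, and t = π√(a_t³/μ).
So a_t = (μ t²/π²)^(1/3) = (1.327×10^11 × (4.89024×10^7)² / π²)^(1/3) = 3.1799×10^8 km.
Since a_t = (r₁ + r₂)/2, r₂ = 2a_t − r₁ = 2×3.1799×10^8 − 1.410728×10^8 = 4.949072×10^8 km.
In AU: r₂ = 4.949072×10^8 / 1.496×10^8 = 3.31 AU.

r₂ = 3.31 AU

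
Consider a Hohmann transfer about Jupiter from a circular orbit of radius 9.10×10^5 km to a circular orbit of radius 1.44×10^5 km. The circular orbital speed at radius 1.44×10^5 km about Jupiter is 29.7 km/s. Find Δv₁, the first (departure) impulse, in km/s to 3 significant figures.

From the circular-orbit relation v² = μ/r at r = 1.44×10^5 km: μ = v²r = (29.7)² × 1.44×10^5 = 1.27021×10^8 km³/s².
Transfer-ellipse semi-major axis a_t = (r₁ + r₂)/2 = (9.100×10^5 + 1.440×10^5)/2 = 5.270×10^5 km.
Circular speed at r = 9.100×10^5 km: v_c = √(μ/r) = 11.815 km/s.
Vis-viva on the transfer ellipse at r = 9.100×10^5 km gives v_t = √[μ(2/r − 1/a_t)] = 6.1758 km/s.
Δv₁ = |v_t − v_c| = |6.1758 − 11.815| = 5.639 km/s.

Δv₁ = 5.64 km/s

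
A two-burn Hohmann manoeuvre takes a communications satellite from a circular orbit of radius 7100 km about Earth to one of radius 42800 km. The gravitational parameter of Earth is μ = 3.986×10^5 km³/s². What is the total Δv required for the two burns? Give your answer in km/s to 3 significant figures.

Δv = 3.74 km/s

Semi-major axis of the transfer orbit: a_t = (7100 + 42800)/2 = 24950 km.
Circular speed at r₁: v₁ = √(μ/r₁) = √(3.986×10^5/7100) = 7.493 km/s.
Transfer-orbit speed at r₁ (vis-viva): v_p = √[μ(2/r₁ − 1/a_t)] = 9.814 km/s.
First burn Δv₁ = |v_p − v₁| = 2.321 km/s.
At r₂, v₂ = √(μ/r₂) = 3.052 km/s.
Transfer-orbit speed at r₂: v_a = √[μ(2/r₂ − 1/a_t)] = 1.628 km/s.
Second burn Δv₂ = |v₂ − v_a| = 1.424 km/s.
Δv = Δv₁ + Δv₂ = 2.321 + 1.424 = 3.745 km/s.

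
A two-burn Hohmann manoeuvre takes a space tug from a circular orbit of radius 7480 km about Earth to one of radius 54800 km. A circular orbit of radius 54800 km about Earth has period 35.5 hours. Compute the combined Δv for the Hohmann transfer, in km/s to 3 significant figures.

Δv = 3.76 km/s

From Kepler's third law T² = 4π²r³/μ at r = 54800 km, T = 35.5 hours = 35.5 × 3600 s = 1.278×10^5 s: μ = 4π²r³/T² = 3.97777×10^5 km³/s².
The Hohmann ellipse has a_t = (r₁ + r₂)/2 = 31140 km.
Circular speed at r₁: v₁ = √(μ/r₁) = √(3.97777×10^5/7480) = 7.29238 km/s.
On the transfer ellipse at r₁, v² = μ(2/r − 1/a) gives v_p = √[μ(2/r₁ − 1/a_t)] = 9.67387 km/s.
First burn Δv₁ = |v_p − v₁| = 2.381 km/s.
Circular speed at r₂: v₂ = √(μ/r₂) = 2.694 km/s.
Transfer-orbit speed at r₂: v_a = √[μ(2/r₂ − 1/a_t)] = 1.320 km/s.
Second burn Δv₂ = |v₂ − v_a| = 1.374 km/s.
Δv = Δv₁ + Δv₂ = 2.381 + 1.374 = 3.755 km/s.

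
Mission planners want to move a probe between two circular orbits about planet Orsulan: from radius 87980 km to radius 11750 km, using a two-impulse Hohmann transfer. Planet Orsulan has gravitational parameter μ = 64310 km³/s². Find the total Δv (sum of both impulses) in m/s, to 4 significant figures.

The Hohmann ellipse has a_t = (r₁ + r₂)/2 = 49865 km.
At r₁ the circular-orbit speed is v₁ = √(μ/r₁) = 0.85496 km/s.
Transfer-orbit speed at r₁ (vis-viva): v_a = √[μ(2/r₁ − 1/a_t)] = 0.41502 km/s.
First burn Δv₁ = |v_a − v₁| = 0.4399 km/s.
Circular speed at r₂: v₂ = √(μ/r₂) = 2.3395 km/s.
Transfer-orbit speed at r₂: v_p = √[μ(2/r₂ − 1/a_t)] = 3.1075 km/s.
Second burn Δv₂ = |v₂ − v_p| = 0.7680 km/s.
Total Δv = Δv₁ + Δv₂ = 1.208 km/s.

Δv = 1208 m/s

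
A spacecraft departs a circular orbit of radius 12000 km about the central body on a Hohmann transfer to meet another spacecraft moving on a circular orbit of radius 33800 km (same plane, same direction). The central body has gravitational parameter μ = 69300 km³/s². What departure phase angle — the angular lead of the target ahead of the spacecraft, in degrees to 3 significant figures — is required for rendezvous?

The Hohmann ellipse has a_t = (r₁ + r₂)/2 = 22900 km.
Transfer time t = π√(a_t³/μ) = 41360 s.
Target angular speed ω₂ = √(μ/r₂³) = 4.236×10^-5 rad/s.
Angle swept by the target during transfer: ω₂·t = 1.752 rad = 100.4°.
Arrival is 180° from departure on the ellipse, so φ = 180° − 100.4° = 79.6°.

φ = 79.6°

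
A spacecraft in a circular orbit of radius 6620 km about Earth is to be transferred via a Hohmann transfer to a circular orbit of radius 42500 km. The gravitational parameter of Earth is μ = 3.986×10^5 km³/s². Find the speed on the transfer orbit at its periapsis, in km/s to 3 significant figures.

Semi-major axis of the transfer orbit: a_t = (6620 + 42500)/2 = 24560 km.
The periapsis of the transfer ellipse is at r = 6620 km.
From the vis-viva equation, v = √[μ(2/r − 1/a_t)] = 10.21 km/s.

v = 10.2 km/s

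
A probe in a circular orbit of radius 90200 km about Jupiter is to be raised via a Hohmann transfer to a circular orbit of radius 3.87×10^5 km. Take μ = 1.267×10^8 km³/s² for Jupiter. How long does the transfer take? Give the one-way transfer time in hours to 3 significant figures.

Semi-major axis of the transfer orbit: a_t = (90200 + 3.870×10^5)/2 = 2.386×10^5 km.
Transfer time t = π√(a_t³/μ) = π√((2.386×10^5)³ / 1.267×10^8) = 32530 s.
Converting: 32530 s ÷ 3600 s/hour = 9.04 hours.

t = 9.04 hours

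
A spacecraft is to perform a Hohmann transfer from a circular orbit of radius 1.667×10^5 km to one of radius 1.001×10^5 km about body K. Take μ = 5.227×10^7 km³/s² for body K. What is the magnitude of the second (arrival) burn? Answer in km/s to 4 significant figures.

Δv₂ = 2.693 km/s

Semi-major axis of the transfer orbit: a_t = (1.667×10^5 + 1.001×10^5)/2 = 1.334×10^5 km.
Circular speed at r = 1.001×10^5 km: v_c = √(μ/r) = 22.8512 km/s.
Transfer-orbit speed at the same r (vis-viva, a = a_t): v_t = √[μ(2/r − 1/a_t)] = 25.5446 km/s.
Δv₂ = |v_t − v_c| = |25.5446 − 22.8512| = 2.693 km/s.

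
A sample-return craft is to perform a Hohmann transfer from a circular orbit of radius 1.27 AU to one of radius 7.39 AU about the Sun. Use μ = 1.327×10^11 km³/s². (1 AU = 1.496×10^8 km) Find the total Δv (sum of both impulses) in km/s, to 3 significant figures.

Δv = 13.1 km/s

In km: r₁ = 1.27 × 1.496×10^8 = 1.89992×10^8 km; r₂ = 7.39 × 1.496×10^8 = 1.105544×10^9 km.
Transfer-ellipse semi-major axis a_t = (r₁ + r₂)/2 = (1.89992×10^8 + 1.105544×10^9)/2 = 6.47768×10^8 km.
At r₁ the circular-orbit speed is v₁ = √(μ/r₁) = 26.428 km/s.
On the transfer ellipse at r₁, v² = μ(2/r − 1/a) gives v_p = √[μ(2/r₁ − 1/a_t)] = 34.526 km/s.
First burn Δv₁ = |v_p − v₁| = 8.098 km/s.
Circular speed at r₂: v₂ = √(μ/r₂) = 10.9559 km/s.
Transfer-orbit speed at r₂: v_a = √[μ(2/r₂ − 1/a_t)] = 5.93342 km/s.
Second burn Δv₂ = |v₂ − v_a| = 5.022 km/s.
Δv = Δv₁ + Δv₂ = 8.098 + 5.022 = 13.12 km/s.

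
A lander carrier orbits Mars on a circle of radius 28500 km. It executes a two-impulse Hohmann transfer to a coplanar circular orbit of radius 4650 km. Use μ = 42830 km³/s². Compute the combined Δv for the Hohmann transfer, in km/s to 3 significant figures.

Δv = 1.52 km/s

Transfer-ellipse semi-major axis a_t = (r₁ + r₂)/2 = (28500 + 4650)/2 = 16575 km.
At r₁ the circular-orbit speed is v₁ = √(μ/r₁) = 1.2259 km/s.
On the transfer ellipse at r₁, vis-viva equation gives v_a = √[μ(2/r₁ − 1/a_t)] = 0.64931 km/s.
First burn Δv₁ = |v_a − v₁| = 0.5766 km/s.
At r₂, v₂ = √(μ/r₂) = 3.0349 km/s.
Transfer-orbit speed at r₂: v_p = √[μ(2/r₂ − 1/a_t)] = 3.9796 km/s.
Second burn Δv₂ = |v₂ − v_p| = 0.9447 km/s.
Total Δv = Δv₁ + Δv₂ = 1.521 km/s.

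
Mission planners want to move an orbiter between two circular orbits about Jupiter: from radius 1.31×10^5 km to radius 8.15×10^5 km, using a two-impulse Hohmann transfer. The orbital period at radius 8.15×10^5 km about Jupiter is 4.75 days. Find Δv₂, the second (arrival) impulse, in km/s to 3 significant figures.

Δv₂ = 5.91 km/s

From Kepler's third law T² = 4π²r³/μ at r = 8.15×10^5 km, T = 4.75 days = 4.75 × 86400 s = 4.104×10^5 s: μ = 4π²r³/T² = 1.26887×10^8 km³/s².
Semi-major axis of the transfer orbit: a_t = (1.310×10^5 + 8.150×10^5)/2 = 4.730×10^5 km.
On the circular orbit at r = 8.150×10^5 km, v_c = √(μ/r) = 12.4776 km/s.
Vis-viva on the transfer ellipse at r = 8.150×10^5 km gives v_t = √[μ(2/r − 1/a_t)] = 6.56652 km/s.
Δv₂ = |v_t − v_c| = |6.56652 − 12.4776| = 5.911 km/s.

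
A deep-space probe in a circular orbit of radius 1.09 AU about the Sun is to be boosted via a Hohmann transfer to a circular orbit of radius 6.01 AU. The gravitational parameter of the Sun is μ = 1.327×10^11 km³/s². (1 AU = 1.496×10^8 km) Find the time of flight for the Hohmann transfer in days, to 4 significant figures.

t = 1222 days

In km: r₁ = 1.09 × 1.496×10^8 = 1.63064×10^8 km; r₂ = 6.01 × 1.496×10^8 = 8.99096×10^8 km.
Transfer-ellipse semi-major axis a_t = (r₁ + r₂)/2 = (1.63064×10^8 + 8.99096×10^8)/2 = 5.3108×10^8 km.
By Kepler's third law the transfer-orbit period is T = 2π√(a_t³/μ), so t = T/2 = 1.0555×10^8 s.
Converting: 1.0555×10^8 s ÷ 86400 s/day = 1222 days.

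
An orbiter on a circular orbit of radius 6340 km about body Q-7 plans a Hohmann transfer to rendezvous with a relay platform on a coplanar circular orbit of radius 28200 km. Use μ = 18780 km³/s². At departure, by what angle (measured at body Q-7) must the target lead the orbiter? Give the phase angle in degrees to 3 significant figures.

The Hohmann ellipse has a_t = (r₁ + r₂)/2 = 17270 km.
Transfer time t = π√(a_t³/μ) = 52028.4 s.
Target angular speed ω₂ = √(μ/r₂³) = 2.89384×10^-5 rad/s.
Angle swept by the target during transfer: ω₂·t = 1.50562 rad = 86.27°.
Arrival is 180° from departure on the ellipse, so φ = 180° − 86.27° = 93.7°.

φ = 93.7°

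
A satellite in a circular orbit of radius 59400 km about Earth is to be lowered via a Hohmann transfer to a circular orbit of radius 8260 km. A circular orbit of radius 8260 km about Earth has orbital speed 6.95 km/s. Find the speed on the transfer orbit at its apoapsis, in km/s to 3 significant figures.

From the circular-orbit relation v² = μ/r at r = 8260 km: μ = v²r = (6.95)² × 8260 = 3.98979×10^5 km³/s².
Semi-major axis of the transfer orbit: a_t = (59400 + 8260)/2 = 33830 km.
At apoapsis, r = 59400 km.
Vis-viva: v = √[μ(2/r − 1/a_t)] = √[3.98979×10^5 × (2/59400 − 1/33830)] = 1.281 km/s.

v = 1.28 km/s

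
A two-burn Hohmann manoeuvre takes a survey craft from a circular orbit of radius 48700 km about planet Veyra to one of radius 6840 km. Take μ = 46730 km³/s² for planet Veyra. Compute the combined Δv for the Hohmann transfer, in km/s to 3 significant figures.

Transfer-ellipse semi-major axis a_t = (r₁ + r₂)/2 = (48700 + 6840)/2 = 27770 km.
Circular speed at r₁: v₁ = √(μ/r₁) = √(46730/48700) = 0.9796 km/s.
Transfer-orbit speed at r₁ (vis-viva equation): v_a = √[μ(2/r₁ − 1/a_t)] = 0.4862 km/s.
First burn Δv₁ = |v_a − v₁| = 0.4934 km/s.
Circular speed at r₂: v₂ = √(μ/r₂) = 2.6138 km/s.
Transfer-orbit speed at r₂: v_p = √[μ(2/r₂ − 1/a_t)] = 3.4614 km/s.
Second burn Δv₂ = |v₂ − v_p| = 0.8476 km/s.
Δv = Δv₁ + Δv₂ = 0.4934 + 0.8476 = 1.341 km/s.

Δv = 1.34 km/s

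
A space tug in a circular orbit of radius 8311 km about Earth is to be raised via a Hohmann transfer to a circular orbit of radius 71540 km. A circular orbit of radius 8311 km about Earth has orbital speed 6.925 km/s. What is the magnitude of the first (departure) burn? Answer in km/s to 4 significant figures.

Δv₁ = 2.345 km/s

From the circular-orbit relation v² = μ/r at r = 8311 km: μ = v²r = (6.925)² × 8311 = 3.98559×10^5 km³/s².
Semi-major axis of the transfer orbit: a_t = (8311 + 71540)/2 = 39925.5 km.
On the circular orbit at r = 8311 km, v_c = √(μ/r) = 6.925 km/s.
Vis-viva on the transfer ellipse at r = 8311 km gives v_t = √[μ(2/r − 1/a_t)] = 9.270 km/s.
Δv₁ = |v_t − v_c| = |9.270 − 6.925| = 2.345 km/s.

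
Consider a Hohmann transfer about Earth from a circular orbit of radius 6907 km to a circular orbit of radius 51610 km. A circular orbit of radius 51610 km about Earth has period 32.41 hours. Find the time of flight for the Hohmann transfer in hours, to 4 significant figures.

From Kepler's third law T² = 4π²r³/μ at r = 51610 km, T = 32.41 hours = 32.41 × 3600 s = 1.16676×10^5 s: μ = 4π²r³/T² = 3.98656×10^5 km³/s².
The Hohmann ellipse has a_t = (r₁ + r₂)/2 = 29258.5 km.
Half the transfer-orbit period gives t = π√(a_t³/μ) = 24900 s.
Converting: 24900 s ÷ 3600 s/hour = 6.917 hours.

t = 6.917 hours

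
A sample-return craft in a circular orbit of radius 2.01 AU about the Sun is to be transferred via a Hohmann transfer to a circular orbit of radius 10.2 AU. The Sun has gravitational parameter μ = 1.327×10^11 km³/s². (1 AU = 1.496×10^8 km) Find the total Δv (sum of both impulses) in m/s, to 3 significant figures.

In km: r₁ = 2.01 × 1.496×10^8 = 3.00696×10^8 km; r₂ = 10.2 × 1.496×10^8 = 1.52592×10^9 km.
Transfer-ellipse semi-major axis a_t = (r₁ + r₂)/2 = (3.00696×10^8 + 1.52592×10^9)/2 = 9.13308×10^8 km.
Circular speed at r₁: v₁ = √(μ/r₁) = √(1.327×10^11/3.00696×10^8) = 21.0074 km/s.
Transfer-orbit speed at r₁ (vis-viva): v_p = √[μ(2/r₁ − 1/a_t)] = 27.1537 km/s.
First burn Δv₁ = |v_p − v₁| = 6.146 km/s.
Circular speed at r₂: v₂ = √(μ/r₂) = 9.32545 km/s.
Transfer-orbit speed at r₂: v_a = √[μ(2/r₂ − 1/a_t)] = 5.35087 km/s.
Second burn Δv₂ = |v₂ − v_a| = 3.975 km/s.
Δv = Δv₁ + Δv₂ = 6.146 + 3.975 = 10.12 km/s.

Δv = 10100 m/s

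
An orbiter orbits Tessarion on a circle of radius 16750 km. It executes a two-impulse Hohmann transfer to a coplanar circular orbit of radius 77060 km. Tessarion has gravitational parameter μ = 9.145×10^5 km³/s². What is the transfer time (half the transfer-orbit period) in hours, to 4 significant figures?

Transfer-ellipse semi-major axis a_t = (r₁ + r₂)/2 = (16750 + 77060)/2 = 46905 km.
Half the transfer-orbit period gives t = π√(a_t³/μ) = 33372 s.
Converting: 33372 s ÷ 3600 s/hour = 9.270 hours.

t = 9.270 hours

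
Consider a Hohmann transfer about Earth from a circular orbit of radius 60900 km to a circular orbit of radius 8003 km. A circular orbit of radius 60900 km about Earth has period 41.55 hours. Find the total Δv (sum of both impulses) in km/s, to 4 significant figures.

Δv = 3.651 km/s

From Kepler's third law T² = 4π²r³/μ at r = 60900 km, T = 41.55 hours = 41.55 × 3600 s = 1.4958×10^5 s: μ = 4π²r³/T² = 3.98533×10^5 km³/s².
Transfer-ellipse semi-major axis a_t = (r₁ + r₂)/2 = (60900 + 8003)/2 = 34451.5 km.
At r₁ the circular-orbit speed is v₁ = √(μ/r₁) = 2.558 km/s.
On the transfer ellipse at r₁, vis-viva equation gives v_a = √[μ(2/r₁ − 1/a_t)] = 1.233 km/s.
First burn Δv₁ = |v_a − v₁| = 1.325 km/s.
Circular speed at r₂: v₂ = √(μ/r₂) = 7.05677 km/s.
Transfer-orbit speed at r₂: v_p = √[μ(2/r₂ − 1/a_t)] = 9.38232 km/s.
Second burn Δv₂ = |v₂ − v_p| = 2.326 km/s.
Δv = Δv₁ + Δv₂ = 1.325 + 2.326 = 3.651 km/s.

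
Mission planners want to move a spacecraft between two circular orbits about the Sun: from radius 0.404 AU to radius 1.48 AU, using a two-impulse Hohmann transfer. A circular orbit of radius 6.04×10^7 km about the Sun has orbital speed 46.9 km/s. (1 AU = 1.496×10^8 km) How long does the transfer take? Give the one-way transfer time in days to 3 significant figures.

From the circular-orbit relation v² = μ/r at r = 6.04×10^7 km: μ = v²r = (46.9)² × 6.04×10^7 = 1.32856×10^11 km³/s².
In km: r₁ = 0.404 × 1.496×10^8 = 6.04384×10^7 km; r₂ = 1.48 × 1.496×10^8 = 2.21408×10^8 km.
Transfer-ellipse semi-major axis a_t = (r₁ + r₂)/2 = (6.04384×10^7 + 2.21408×10^8)/2 = 1.409232×10^8 km.
Half the transfer-orbit period gives t = π√(a_t³/μ) = 1.442×10^7 s.
Converting: 1.442×10^7 s ÷ 86400 s/day = 167 days.

t = 167 days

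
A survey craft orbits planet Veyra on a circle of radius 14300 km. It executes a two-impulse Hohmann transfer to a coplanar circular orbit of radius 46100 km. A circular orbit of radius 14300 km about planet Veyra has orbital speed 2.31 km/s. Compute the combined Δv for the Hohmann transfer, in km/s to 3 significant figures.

Δv = 0.945 km/s

From the circular-orbit relation v² = μ/r at r = 14300 km: μ = v²r = (2.31)² × 14300 = 76306.2 km³/s².
Transfer-ellipse semi-major axis a_t = (r₁ + r₂)/2 = (14300 + 46100)/2 = 30200 km.
At r₁ the circular-orbit speed is v₁ = √(μ/r₁) = 2.310 km/s.
On the transfer ellipse at r₁, v² = μ(2/r − 1/a) gives v_p = √[μ(2/r₁ − 1/a_t)] = 2.854 km/s.
First burn Δv₁ = |v_p − v₁| = 0.5440 km/s.
Circular speed at r₂: v₂ = √(μ/r₂) = 1.2866 km/s.
Transfer-orbit speed at r₂: v_a = √[μ(2/r₂ − 1/a_t)] = 0.88531 km/s.
Second burn Δv₂ = |v₂ − v_a| = 0.4013 km/s.
Total Δv = Δv₁ + Δv₂ = 0.9453 km/s.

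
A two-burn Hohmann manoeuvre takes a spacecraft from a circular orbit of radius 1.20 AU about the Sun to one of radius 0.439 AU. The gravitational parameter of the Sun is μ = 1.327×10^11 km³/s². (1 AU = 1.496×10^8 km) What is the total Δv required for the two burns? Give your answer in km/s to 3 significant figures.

Δv = 16.7 km/s

In km: r₁ = 1.20 × 1.496×10^8 = 1.7952×10^8 km; r₂ = 0.439 × 1.496×10^8 = 6.56744×10^7 km.
Semi-major axis of the transfer orbit: a_t = (1.7952×10^8 + 6.56744×10^7)/2 = 1.225972×10^8 km.
Circular speed at r₁: v₁ = √(μ/r₁) = √(1.327×10^11/1.7952×10^8) = 27.188 km/s.
On the transfer ellipse at r₁, v² = μ(2/r − 1/a) gives v_a = √[μ(2/r₁ − 1/a_t)] = 19.899 km/s.
First burn Δv₁ = |v_a − v₁| = 7.289 km/s.
Circular speed at r₂: v₂ = √(μ/r₂) = 44.95080 km/s.
Transfer-orbit speed at r₂: v_p = √[μ(2/r₂ − 1/a_t)] = 54.39432 km/s.
Second burn Δv₂ = |v₂ − v_p| = 9.444 km/s.
Total Δv = Δv₁ + Δv₂ = 16.73 km/s.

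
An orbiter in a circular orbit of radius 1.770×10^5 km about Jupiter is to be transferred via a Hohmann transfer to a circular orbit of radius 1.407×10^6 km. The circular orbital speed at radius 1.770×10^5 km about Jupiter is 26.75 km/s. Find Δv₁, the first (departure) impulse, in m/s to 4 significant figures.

Δv₁ = 8904 m/s

From the circular-orbit relation v² = μ/r at r = 1.770×10^5 km: μ = v²r = (26.75)² × 1.770×10^5 = 1.26655×10^8 km³/s².
Transfer-ellipse semi-major axis a_t = (r₁ + r₂)/2 = (1.770×10^5 + 1.407×10^6)/2 = 7.920×10^5 km.
Circular speed at r = 1.770×10^5 km: v_c = √(μ/r) = 26.750 km/s.
Vis-viva on the transfer ellipse at r = 1.770×10^5 km gives v_t = √[μ(2/r − 1/a_t)] = 35.654 km/s.
Δv₁ = |v_t − v_c| = |35.654 − 26.750| = 8.904 km/s.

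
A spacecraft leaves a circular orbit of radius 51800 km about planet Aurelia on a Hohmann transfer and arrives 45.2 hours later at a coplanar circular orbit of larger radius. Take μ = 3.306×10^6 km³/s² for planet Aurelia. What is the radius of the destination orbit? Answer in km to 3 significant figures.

r₂ = 3.62×10^5 km

Transfer time t = 45.2 hours = 1.6272×10^5 s, and t = π√(a_t³/μ).
So a_t = (μ t²/π²)^(1/3) = (3.306×10^6 × (1.6272×10^5)² / π²)^(1/3) = 2.0700×10^5 km.
Since a_t = (r₁ + r₂)/2, r₂ = 2a_t − r₁ = 2×2.0700×10^5 − 51800 = 3.622×10^5 km.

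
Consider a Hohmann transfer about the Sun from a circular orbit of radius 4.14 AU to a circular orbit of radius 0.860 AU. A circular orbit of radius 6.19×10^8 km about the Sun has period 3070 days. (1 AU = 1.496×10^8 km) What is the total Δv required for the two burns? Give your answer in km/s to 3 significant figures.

Δv = 15.3 km/s

From Kepler's third law T² = 4π²r³/μ at r = 6.19×10^8 km, T = 3070 days = 3070 × 86400 s = 2.65248×10^8 s: μ = 4π²r³/T² = 1.33084×10^11 km³/s².
In km: r₁ = 4.14 × 1.496×10^8 = 6.19344×10^8 km; r₂ = 0.860 × 1.496×10^8 = 1.28656×10^8 km.
Semi-major axis of the transfer orbit: a_t = (6.19344×10^8 + 1.28656×10^8)/2 = 3.740×10^8 km.
At r₁ the circular-orbit speed is v₁ = √(μ/r₁) = 14.659 km/s.
Transfer-orbit speed at r₁ (vis-viva): v_a = √[μ(2/r₁ − 1/a_t)] = 8.5976 km/s.
First burn Δv₁ = |v_a − v₁| = 6.061 km/s.
Circular speed at r₂: v₂ = √(μ/r₂) = 32.162 km/s.
Transfer-orbit speed at r₂: v_p = √[μ(2/r₂ − 1/a_t)] = 41.388 km/s.
Second burn Δv₂ = |v₂ − v_p| = 9.226 km/s.
Δv = Δv₁ + Δv₂ = 6.061 + 9.226 = 15.29 km/s.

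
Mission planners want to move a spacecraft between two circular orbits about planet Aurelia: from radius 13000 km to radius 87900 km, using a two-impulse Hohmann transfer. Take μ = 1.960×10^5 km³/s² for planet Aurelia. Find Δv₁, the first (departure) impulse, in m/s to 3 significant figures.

The Hohmann ellipse has a_t = (r₁ + r₂)/2 = 50450 km.
On the circular orbit at r = 13000 km, v_c = √(μ/r) = 3.883 km/s.
Transfer-orbit speed at the same r (vis-viva, a = a_t): v_t = √[μ(2/r − 1/a_t)] = 5.125 km/s.
Δv₁ = |v_t − v_c| = |5.125 − 3.883| = 1.242 km/s.

Δv₁ = 1240 m/s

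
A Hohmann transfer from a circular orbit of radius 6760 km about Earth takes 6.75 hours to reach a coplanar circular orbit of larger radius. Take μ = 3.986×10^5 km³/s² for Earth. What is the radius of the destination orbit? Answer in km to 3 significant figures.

Transfer time t = 6.75 hours = 24300 s, and t = π√(a_t³/μ).
So a_t = (μ t²/π²)^(1/3) = (3.986×10^5 × (24300)² / π²)^(1/3) = 28784 km.
Since a_t = (r₁ + r₂)/2, r₂ = 2a_t − r₁ = 2×28784 − 6760 = 50808 km.

r₂ = 50800 km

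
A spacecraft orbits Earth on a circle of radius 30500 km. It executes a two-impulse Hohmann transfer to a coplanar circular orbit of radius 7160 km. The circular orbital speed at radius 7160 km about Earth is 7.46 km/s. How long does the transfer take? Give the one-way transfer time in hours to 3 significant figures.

From the circular-orbit relation v² = μ/r at r = 7160 km: μ = v²r = (7.46)² × 7160 = 3.98465×10^5 km³/s².
Semi-major axis of the transfer orbit: a_t = (30500 + 7160)/2 = 18830 km.
Half the transfer-orbit period gives t = π√(a_t³/μ) = 12860 s.
Converting: 12860 s ÷ 3600 s/hour = 3.57 hours.

t = 3.57 hours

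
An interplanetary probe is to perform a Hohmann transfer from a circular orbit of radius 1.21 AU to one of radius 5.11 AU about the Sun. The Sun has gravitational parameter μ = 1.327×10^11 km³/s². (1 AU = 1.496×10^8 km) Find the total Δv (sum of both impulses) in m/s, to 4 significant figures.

Δv = 12380 m/s

In km: r₁ = 1.21 × 1.496×10^8 = 1.81016×10^8 km; r₂ = 5.11 × 1.496×10^8 = 7.64456×10^8 km.
The Hohmann ellipse has a_t = (r₁ + r₂)/2 = 4.72736×10^8 km.
At r₁ the circular-orbit speed is v₁ = √(μ/r₁) = 27.076 km/s.
On the transfer ellipse at r₁, vis-viva gives v_p = √[μ(2/r₁ − 1/a_t)] = 34.431 km/s.
First burn Δv₁ = |v_p − v₁| = 7.355 km/s.
At r₂, v₂ = √(μ/r₂) = 13.175 km/s.
Transfer-orbit speed at r₂: v_a = √[μ(2/r₂ − 1/a_t)] = 8.1528 km/s.
Second burn Δv₂ = |v₂ − v_a| = 5.022 km/s.
Total Δv = Δv₁ + Δv₂ = 12.38 km/s.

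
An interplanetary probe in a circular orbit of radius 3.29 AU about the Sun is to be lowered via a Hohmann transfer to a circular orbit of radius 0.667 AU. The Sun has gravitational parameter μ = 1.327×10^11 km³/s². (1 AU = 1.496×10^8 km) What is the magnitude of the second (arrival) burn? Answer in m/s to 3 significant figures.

In km: r₁ = 3.29 × 1.496×10^8 = 4.92184×10^8 km; r₂ = 0.667 × 1.496×10^8 = 9.97832×10^7 km.
Transfer-ellipse semi-major axis a_t = (r₁ + r₂)/2 = (4.92184×10^8 + 9.97832×10^7)/2 = 2.959836×10^8 km.
On the circular orbit at r = 9.97832×10^7 km, v_c = √(μ/r) = 36.47 km/s.
Transfer-orbit speed at the same r (vis-viva, a = a_t): v_t = √[μ(2/r − 1/a_t)] = 47.03 km/s.
Δv₂ = |v_t − v_c| = |47.03 − 36.47| = 10.56 km/s.

Δv₂ = 10600 m/s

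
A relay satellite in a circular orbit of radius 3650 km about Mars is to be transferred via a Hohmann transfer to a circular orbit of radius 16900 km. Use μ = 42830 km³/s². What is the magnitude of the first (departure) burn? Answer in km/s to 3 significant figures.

The Hohmann ellipse has a_t = (r₁ + r₂)/2 = 10275 km.
Circular speed at r = 3650 km: v_c = √(μ/r) = 3.4255 km/s.
Vis-viva on the transfer ellipse at r = 3650 km gives v_t = √[μ(2/r − 1/a_t)] = 4.3932 km/s.
Δv₁ = |v_t − v_c| = |4.3932 − 3.4255| = 0.9677 km/s.

Δv₁ = 0.968 km/s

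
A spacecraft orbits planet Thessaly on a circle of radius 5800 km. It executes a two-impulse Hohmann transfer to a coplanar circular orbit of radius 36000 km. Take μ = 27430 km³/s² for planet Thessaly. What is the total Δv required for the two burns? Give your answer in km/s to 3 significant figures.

Δv = 1.09 km/s

The Hohmann ellipse has a_t = (r₁ + r₂)/2 = 20900 km.
At r₁ the circular-orbit speed is v₁ = √(μ/r₁) = 2.1747 km/s.
Transfer-orbit speed at r₁ (vis-viva): v_p = √[μ(2/r₁ − 1/a_t)] = 2.8542 km/s.
First burn Δv₁ = |v_p − v₁| = 0.6795 km/s.
At r₂, v₂ = √(μ/r₂) = 0.8729 km/s.
Transfer-orbit speed at r₂: v_a = √[μ(2/r₂ − 1/a_t)] = 0.4598 km/s.
Second burn Δv₂ = |v₂ − v_a| = 0.4131 km/s.
Δv = Δv₁ + Δv₂ = 0.6795 + 0.4131 = 1.093 km/s.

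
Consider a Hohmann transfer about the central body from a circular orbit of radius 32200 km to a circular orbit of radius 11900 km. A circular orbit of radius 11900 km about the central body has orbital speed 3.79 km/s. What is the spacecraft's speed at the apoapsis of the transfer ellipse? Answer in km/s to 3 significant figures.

v = 1.69 km/s

From the circular-orbit relation v² = μ/r at r = 11900 km: μ = v²r = (3.79)² × 11900 = 1.70933×10^5 km³/s².
Semi-major axis of the transfer orbit: a_t = (32200 + 11900)/2 = 22050 km.
The apoapsis of the transfer ellipse is at r = 32200 km.
Vis-viva: v = √[μ(2/r − 1/a_t)] = √[1.70933×10^5 × (2/32200 − 1/22050)] = 1.693 km/s.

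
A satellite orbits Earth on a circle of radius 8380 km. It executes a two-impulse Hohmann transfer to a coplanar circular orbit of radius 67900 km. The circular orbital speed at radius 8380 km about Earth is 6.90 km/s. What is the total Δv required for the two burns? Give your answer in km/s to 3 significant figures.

From the circular-orbit relation v² = μ/r at r = 8380 km: μ = v²r = (6.90)² × 8380 = 3.98972×10^5 km³/s².
Transfer-ellipse semi-major axis a_t = (r₁ + r₂)/2 = (8380 + 67900)/2 = 38140 km.
Circular speed at r₁: v₁ = √(μ/r₁) = √(3.98972×10^5/8380) = 6.900 km/s.
On the transfer ellipse at r₁, v² = μ(2/r − 1/a) gives v_p = √[μ(2/r₁ − 1/a_t)] = 9.206 km/s.
First burn Δv₁ = |v_p − v₁| = 2.306 km/s.
Circular speed at r₂: v₂ = √(μ/r₂) = 2.424 km/s.
Transfer-orbit speed at r₂: v_a = √[μ(2/r₂ − 1/a_t)] = 1.136 km/s.
Second burn Δv₂ = |v₂ − v_a| = 1.288 km/s.
Total Δv = Δv₁ + Δv₂ = 3.594 km/s.

Δv = 3.59 km/s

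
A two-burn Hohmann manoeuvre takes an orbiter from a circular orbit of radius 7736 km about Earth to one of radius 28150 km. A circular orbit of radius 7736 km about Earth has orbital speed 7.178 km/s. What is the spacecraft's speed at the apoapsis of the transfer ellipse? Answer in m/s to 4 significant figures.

From the circular-orbit relation v² = μ/r at r = 7736 km: μ = v²r = (7.178)² × 7736 = 3.98587×10^5 km³/s².
Transfer-ellipse semi-major axis a_t = (r₁ + r₂)/2 = (7736 + 28150)/2 = 17943 km.
At apoapsis, r = 28150 km.
Applying v² = μ(2/r − 1/a_t): v = 2.471 km/s.

v = 2471 m/s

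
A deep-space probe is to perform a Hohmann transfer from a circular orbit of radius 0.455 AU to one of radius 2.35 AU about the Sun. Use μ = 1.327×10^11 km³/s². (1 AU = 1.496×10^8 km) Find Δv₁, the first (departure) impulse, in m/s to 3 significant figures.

Δv₁ = 13000 m/s

In km: r₁ = 0.455 × 1.496×10^8 = 6.8068×10^7 km; r₂ = 2.35 × 1.496×10^8 = 3.5156×10^8 km.
The Hohmann ellipse has a_t = (r₁ + r₂)/2 = 2.09814×10^8 km.
Circular speed at r = 6.8068×10^7 km: v_c = √(μ/r) = 44.15 km/s.
Transfer-orbit speed at the same r (vis-viva, a = a_t): v_t = √[μ(2/r − 1/a_t)] = 57.15 km/s.
Δv₁ = |v_t − v_c| = |57.15 − 44.15| = 13.00 km/s.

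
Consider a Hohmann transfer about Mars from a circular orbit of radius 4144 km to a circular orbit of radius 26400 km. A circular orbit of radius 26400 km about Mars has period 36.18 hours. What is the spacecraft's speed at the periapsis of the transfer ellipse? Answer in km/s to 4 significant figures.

From Kepler's third law T² = 4π²r³/μ at r = 26400 km, T = 36.18 hours = 36.18 × 3600 s = 1.30248×10^5 s: μ = 4π²r³/T² = 42818.3 km³/s².
Transfer-ellipse semi-major axis a_t = (r₁ + r₂)/2 = (4144 + 26400)/2 = 15272 km.
At periapsis, r = 4144 km.
From the vis-viva equation, v = √[μ(2/r − 1/a_t)] = 4.226 km/s.

v = 4.226 km/s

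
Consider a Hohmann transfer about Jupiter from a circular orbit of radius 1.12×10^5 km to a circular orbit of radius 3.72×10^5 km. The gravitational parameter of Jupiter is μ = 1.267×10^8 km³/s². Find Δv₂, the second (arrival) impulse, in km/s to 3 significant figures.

Δv₂ = 5.90 km/s

The Hohmann ellipse has a_t = (r₁ + r₂)/2 = 2.420×10^5 km.
On the circular orbit at r = 3.720×10^5 km, v_c = √(μ/r) = 18.46 km/s.
Vis-viva on the transfer ellipse at r = 3.720×10^5 km gives v_t = √[μ(2/r − 1/a_t)] = 12.56 km/s.
Δv₂ = |v_t − v_c| = |12.56 − 18.46| = 5.900 km/s.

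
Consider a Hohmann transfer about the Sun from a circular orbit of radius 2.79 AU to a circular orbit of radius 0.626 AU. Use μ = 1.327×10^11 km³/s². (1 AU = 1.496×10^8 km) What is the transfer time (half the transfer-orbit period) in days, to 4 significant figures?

In km: r₁ = 2.79 × 1.496×10^8 = 4.17384×10^8 km; r₂ = 0.626 × 1.496×10^8 = 9.36496×10^7 km.
Transfer-ellipse semi-major axis a_t = (r₁ + r₂)/2 = (4.17384×10^8 + 9.36496×10^7)/2 = 2.555168×10^8 km.
By Kepler's third law the transfer-orbit period is T = 2π√(a_t³/μ), so t = T/2 = 3.5224×10^7 s.
Converting: 3.5224×10^7 s ÷ 86400 s/day = 407.7 days.

t = 407.7 days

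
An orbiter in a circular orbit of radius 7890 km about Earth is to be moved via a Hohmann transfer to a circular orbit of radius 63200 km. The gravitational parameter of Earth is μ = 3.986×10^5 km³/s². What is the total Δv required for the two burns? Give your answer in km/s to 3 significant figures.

Semi-major axis of the transfer orbit: a_t = (7890 + 63200)/2 = 35545 km.
At r₁ the circular-orbit speed is v₁ = √(μ/r₁) = 7.108 km/s.
On the transfer ellipse at r₁, vis-viva gives v_p = √[μ(2/r₁ − 1/a_t)] = 9.478 km/s.
First burn Δv₁ = |v_p − v₁| = 2.370 km/s.
At r₂, v₂ = √(μ/r₂) = 2.511 km/s.
Transfer-orbit speed at r₂: v_a = √[μ(2/r₂ − 1/a_t)] = 1.183 km/s.
Second burn Δv₂ = |v₂ − v_a| = 1.328 km/s.
Δv = Δv₁ + Δv₂ = 2.370 + 1.328 = 3.698 km/s.

Δv = 3.70 km/s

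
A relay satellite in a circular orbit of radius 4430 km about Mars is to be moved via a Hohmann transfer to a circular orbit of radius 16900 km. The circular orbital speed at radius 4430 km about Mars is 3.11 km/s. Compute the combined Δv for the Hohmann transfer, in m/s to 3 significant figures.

From the circular-orbit relation v² = μ/r at r = 4430 km: μ = v²r = (3.11)² × 4430 = 42847.4 km³/s².
Semi-major axis of the transfer orbit: a_t = (4430 + 16900)/2 = 10665 km.
Circular speed at r₁: v₁ = √(μ/r₁) = √(42847.4/4430) = 3.1100 km/s.
Transfer-orbit speed at r₁ (vis-viva equation): v_p = √[μ(2/r₁ − 1/a_t)] = 3.9149 km/s.
First burn Δv₁ = |v_p − v₁| = 0.8049 km/s.
At r₂, v₂ = √(μ/r₂) = 1.5923 km/s.
Transfer-orbit speed at r₂: v_a = √[μ(2/r₂ − 1/a_t)] = 1.0262 km/s.
Second burn Δv₂ = |v₂ − v_a| = 0.5661 km/s.
Δv = Δv₁ + Δv₂ = 0.8049 + 0.5661 = 1.371 km/s.

Δv = 1370 m/s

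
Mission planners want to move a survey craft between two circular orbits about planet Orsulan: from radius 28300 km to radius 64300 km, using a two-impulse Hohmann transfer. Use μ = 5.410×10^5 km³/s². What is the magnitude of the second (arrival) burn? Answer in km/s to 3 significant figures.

Transfer-ellipse semi-major axis a_t = (r₁ + r₂)/2 = (28300 + 64300)/2 = 46300 km.
Circular speed at r = 64300 km: v_c = √(μ/r) = 2.90064 km/s.
Transfer-orbit speed at the same r (vis-viva, a = a_t): v_t = √[μ(2/r − 1/a_t)] = 2.26775 km/s.
Δv₂ = |v_t − v_c| = |2.26775 − 2.90064| = 0.6329 km/s.

Δv₂ = 0.633 km/s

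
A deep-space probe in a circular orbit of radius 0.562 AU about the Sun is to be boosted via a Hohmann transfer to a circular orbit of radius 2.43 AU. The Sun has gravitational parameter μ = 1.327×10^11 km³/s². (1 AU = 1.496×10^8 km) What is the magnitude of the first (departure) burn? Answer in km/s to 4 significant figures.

In km: r₁ = 0.562 × 1.496×10^8 = 8.40752×10^7 km; r₂ = 2.43 × 1.496×10^8 = 3.63528×10^8 km.
The Hohmann ellipse has a_t = (r₁ + r₂)/2 = 2.238016×10^8 km.
On the circular orbit at r = 8.40752×10^7 km, v_c = √(μ/r) = 39.728 km/s.
Vis-viva on the transfer ellipse at r = 8.40752×10^7 km gives v_t = √[μ(2/r − 1/a_t)] = 50.634 km/s.
Δv₁ = |v_t − v_c| = |50.634 − 39.728| = 10.91 km/s.

Δv₁ = 10.91 km/s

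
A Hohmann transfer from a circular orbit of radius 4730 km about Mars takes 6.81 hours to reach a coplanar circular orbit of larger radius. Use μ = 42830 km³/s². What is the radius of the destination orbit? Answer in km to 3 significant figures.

r₂ = 22800 km

Transfer time t = 6.81 hours = 24516 s, and t = π√(a_t³/μ).
So a_t = (μ t²/π²)^(1/3) = (42830 × (24516)² / π²)^(1/3) = 13765 km.
Since a_t = (r₁ + r₂)/2, r₂ = 2a_t − r₁ = 2×13765 − 4730 = 22800 km.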